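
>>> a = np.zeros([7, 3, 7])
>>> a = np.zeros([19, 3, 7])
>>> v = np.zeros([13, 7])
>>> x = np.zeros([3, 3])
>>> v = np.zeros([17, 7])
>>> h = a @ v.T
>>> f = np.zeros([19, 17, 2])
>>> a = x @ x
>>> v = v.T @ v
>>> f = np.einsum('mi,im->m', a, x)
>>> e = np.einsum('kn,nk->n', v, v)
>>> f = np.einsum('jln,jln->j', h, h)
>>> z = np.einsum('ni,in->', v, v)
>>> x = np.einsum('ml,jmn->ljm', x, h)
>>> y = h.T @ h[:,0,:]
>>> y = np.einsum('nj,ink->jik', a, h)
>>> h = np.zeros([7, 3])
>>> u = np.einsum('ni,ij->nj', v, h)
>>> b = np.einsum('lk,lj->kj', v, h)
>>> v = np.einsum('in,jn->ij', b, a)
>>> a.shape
(3, 3)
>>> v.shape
(7, 3)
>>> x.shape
(3, 19, 3)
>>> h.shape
(7, 3)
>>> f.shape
(19,)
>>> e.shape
(7,)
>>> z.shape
()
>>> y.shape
(3, 19, 17)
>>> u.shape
(7, 3)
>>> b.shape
(7, 3)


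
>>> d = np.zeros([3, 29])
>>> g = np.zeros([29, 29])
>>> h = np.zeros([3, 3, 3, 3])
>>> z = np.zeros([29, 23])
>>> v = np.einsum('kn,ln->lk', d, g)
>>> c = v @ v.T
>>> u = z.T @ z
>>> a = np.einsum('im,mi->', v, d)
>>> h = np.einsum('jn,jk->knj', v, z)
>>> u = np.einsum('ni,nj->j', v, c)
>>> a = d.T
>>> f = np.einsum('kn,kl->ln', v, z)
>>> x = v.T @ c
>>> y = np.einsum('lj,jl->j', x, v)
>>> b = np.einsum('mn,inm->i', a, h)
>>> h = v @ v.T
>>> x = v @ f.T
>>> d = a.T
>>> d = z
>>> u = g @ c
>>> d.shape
(29, 23)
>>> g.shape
(29, 29)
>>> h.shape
(29, 29)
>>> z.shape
(29, 23)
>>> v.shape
(29, 3)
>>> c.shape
(29, 29)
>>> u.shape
(29, 29)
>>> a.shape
(29, 3)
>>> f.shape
(23, 3)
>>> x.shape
(29, 23)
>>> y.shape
(29,)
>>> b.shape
(23,)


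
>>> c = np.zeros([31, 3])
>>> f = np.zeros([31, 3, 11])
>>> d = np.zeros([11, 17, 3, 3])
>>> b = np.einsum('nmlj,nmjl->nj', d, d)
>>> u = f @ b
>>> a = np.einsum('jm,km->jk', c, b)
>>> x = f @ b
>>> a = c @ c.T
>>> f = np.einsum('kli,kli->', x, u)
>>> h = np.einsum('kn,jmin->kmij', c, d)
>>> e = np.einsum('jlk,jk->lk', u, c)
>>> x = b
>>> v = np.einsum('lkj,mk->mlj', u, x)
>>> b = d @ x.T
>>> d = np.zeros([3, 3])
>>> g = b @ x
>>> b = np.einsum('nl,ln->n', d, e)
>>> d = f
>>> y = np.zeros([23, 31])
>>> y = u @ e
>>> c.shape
(31, 3)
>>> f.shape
()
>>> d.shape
()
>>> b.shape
(3,)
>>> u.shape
(31, 3, 3)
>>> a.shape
(31, 31)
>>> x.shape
(11, 3)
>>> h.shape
(31, 17, 3, 11)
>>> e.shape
(3, 3)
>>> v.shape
(11, 31, 3)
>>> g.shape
(11, 17, 3, 3)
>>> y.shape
(31, 3, 3)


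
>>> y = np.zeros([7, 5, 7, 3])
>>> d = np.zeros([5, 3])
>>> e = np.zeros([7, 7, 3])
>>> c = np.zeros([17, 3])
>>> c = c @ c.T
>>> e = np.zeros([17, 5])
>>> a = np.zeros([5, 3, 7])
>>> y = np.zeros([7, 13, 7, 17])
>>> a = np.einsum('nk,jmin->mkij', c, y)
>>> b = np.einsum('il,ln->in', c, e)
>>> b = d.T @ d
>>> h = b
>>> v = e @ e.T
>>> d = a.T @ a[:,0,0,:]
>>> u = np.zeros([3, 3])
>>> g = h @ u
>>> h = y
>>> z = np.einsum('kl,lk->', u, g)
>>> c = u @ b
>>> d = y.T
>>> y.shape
(7, 13, 7, 17)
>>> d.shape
(17, 7, 13, 7)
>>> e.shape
(17, 5)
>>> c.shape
(3, 3)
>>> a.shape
(13, 17, 7, 7)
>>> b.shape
(3, 3)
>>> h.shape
(7, 13, 7, 17)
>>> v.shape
(17, 17)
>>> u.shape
(3, 3)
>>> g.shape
(3, 3)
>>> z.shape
()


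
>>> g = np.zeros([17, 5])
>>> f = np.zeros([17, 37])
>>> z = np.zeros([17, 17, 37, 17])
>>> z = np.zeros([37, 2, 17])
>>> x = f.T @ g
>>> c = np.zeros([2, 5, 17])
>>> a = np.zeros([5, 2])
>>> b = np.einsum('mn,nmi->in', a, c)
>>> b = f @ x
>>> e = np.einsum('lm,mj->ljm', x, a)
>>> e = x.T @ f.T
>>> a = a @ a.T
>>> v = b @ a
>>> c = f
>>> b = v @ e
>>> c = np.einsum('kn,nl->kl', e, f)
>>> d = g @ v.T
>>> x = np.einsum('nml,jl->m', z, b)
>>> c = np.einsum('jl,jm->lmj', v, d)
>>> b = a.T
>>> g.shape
(17, 5)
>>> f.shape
(17, 37)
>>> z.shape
(37, 2, 17)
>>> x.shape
(2,)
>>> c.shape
(5, 17, 17)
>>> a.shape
(5, 5)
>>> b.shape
(5, 5)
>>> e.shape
(5, 17)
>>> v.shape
(17, 5)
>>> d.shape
(17, 17)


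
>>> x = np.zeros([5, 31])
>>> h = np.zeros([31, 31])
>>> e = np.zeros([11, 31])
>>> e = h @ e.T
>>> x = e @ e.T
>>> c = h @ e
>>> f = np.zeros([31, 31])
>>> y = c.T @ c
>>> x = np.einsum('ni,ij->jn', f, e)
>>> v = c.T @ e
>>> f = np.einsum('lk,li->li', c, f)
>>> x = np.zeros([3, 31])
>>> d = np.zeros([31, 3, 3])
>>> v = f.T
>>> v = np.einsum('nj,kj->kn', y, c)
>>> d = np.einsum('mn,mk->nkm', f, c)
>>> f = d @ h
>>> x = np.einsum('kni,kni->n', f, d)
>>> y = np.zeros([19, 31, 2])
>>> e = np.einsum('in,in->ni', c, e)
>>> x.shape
(11,)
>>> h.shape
(31, 31)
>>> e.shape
(11, 31)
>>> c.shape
(31, 11)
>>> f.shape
(31, 11, 31)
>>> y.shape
(19, 31, 2)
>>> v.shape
(31, 11)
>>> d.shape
(31, 11, 31)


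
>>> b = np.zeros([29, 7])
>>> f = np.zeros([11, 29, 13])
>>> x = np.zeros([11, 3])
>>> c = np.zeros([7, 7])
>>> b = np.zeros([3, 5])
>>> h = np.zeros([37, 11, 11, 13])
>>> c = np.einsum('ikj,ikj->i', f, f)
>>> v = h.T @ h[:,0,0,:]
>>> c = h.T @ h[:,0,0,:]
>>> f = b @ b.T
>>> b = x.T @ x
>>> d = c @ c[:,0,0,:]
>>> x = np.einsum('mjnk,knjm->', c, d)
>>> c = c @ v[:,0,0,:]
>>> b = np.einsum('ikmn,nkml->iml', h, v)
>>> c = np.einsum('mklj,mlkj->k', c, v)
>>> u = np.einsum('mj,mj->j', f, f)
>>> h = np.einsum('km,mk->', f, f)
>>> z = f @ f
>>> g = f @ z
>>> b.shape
(37, 11, 13)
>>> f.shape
(3, 3)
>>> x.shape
()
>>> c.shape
(11,)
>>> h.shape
()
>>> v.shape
(13, 11, 11, 13)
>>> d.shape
(13, 11, 11, 13)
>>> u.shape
(3,)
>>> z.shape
(3, 3)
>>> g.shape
(3, 3)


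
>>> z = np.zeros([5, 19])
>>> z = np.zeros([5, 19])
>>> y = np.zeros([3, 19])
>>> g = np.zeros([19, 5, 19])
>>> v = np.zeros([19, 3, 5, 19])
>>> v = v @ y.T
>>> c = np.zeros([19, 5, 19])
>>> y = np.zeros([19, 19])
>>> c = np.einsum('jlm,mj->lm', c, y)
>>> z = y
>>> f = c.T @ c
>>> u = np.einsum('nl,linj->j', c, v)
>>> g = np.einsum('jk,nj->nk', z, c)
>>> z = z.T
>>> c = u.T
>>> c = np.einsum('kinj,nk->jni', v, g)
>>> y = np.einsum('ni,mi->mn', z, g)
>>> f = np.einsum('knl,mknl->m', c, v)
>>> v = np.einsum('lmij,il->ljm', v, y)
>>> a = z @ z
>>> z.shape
(19, 19)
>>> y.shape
(5, 19)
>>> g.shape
(5, 19)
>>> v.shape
(19, 3, 3)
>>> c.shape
(3, 5, 3)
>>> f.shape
(19,)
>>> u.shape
(3,)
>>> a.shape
(19, 19)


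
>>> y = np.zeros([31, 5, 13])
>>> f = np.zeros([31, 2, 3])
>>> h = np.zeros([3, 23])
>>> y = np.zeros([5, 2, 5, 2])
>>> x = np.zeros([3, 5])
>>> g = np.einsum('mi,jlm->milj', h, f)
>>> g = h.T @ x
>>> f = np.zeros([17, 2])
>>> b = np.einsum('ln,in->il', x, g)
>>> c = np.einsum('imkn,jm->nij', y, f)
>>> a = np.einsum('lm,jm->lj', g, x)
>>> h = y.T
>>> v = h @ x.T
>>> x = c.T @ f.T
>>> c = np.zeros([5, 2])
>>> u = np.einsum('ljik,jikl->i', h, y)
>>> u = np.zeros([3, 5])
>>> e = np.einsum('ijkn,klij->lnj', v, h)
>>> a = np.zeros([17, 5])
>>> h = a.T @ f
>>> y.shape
(5, 2, 5, 2)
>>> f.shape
(17, 2)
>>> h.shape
(5, 2)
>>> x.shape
(17, 5, 17)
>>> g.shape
(23, 5)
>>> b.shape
(23, 3)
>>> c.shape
(5, 2)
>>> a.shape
(17, 5)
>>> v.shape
(2, 5, 2, 3)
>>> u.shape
(3, 5)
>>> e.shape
(5, 3, 5)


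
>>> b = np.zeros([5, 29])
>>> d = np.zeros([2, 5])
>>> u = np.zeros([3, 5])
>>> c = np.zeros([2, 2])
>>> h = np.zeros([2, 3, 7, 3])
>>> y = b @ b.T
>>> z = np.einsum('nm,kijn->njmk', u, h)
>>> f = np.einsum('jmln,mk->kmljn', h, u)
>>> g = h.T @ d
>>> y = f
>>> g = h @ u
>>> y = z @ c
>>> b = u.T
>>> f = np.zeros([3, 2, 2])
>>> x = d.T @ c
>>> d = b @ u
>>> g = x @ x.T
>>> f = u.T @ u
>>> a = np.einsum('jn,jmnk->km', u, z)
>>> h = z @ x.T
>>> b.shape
(5, 3)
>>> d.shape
(5, 5)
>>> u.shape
(3, 5)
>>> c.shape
(2, 2)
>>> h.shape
(3, 7, 5, 5)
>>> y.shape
(3, 7, 5, 2)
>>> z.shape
(3, 7, 5, 2)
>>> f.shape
(5, 5)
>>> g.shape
(5, 5)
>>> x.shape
(5, 2)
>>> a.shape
(2, 7)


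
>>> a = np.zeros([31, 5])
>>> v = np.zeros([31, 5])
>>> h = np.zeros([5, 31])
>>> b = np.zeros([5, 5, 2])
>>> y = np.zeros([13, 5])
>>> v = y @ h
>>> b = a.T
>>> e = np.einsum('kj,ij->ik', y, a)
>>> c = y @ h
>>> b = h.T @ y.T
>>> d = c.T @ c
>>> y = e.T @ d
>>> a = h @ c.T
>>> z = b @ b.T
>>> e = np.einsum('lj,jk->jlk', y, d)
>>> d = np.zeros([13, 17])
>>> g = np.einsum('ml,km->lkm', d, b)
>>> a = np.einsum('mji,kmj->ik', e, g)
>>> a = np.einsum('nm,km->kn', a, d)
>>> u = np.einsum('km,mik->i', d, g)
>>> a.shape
(13, 31)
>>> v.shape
(13, 31)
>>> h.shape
(5, 31)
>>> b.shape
(31, 13)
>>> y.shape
(13, 31)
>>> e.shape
(31, 13, 31)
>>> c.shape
(13, 31)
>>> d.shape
(13, 17)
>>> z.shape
(31, 31)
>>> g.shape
(17, 31, 13)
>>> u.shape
(31,)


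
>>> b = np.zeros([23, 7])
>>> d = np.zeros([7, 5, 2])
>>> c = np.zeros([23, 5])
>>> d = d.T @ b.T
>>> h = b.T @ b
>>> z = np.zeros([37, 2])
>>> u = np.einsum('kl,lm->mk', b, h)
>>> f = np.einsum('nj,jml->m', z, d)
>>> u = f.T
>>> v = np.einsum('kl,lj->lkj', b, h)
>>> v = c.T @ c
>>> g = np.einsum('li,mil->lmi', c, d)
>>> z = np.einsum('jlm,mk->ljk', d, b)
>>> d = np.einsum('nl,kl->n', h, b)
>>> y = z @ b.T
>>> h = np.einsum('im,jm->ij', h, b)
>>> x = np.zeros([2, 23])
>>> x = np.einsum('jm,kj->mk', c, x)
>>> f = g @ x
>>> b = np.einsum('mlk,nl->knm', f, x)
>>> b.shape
(2, 5, 23)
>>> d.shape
(7,)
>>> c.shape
(23, 5)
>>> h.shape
(7, 23)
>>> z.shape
(5, 2, 7)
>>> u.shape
(5,)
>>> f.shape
(23, 2, 2)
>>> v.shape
(5, 5)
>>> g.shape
(23, 2, 5)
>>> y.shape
(5, 2, 23)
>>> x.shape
(5, 2)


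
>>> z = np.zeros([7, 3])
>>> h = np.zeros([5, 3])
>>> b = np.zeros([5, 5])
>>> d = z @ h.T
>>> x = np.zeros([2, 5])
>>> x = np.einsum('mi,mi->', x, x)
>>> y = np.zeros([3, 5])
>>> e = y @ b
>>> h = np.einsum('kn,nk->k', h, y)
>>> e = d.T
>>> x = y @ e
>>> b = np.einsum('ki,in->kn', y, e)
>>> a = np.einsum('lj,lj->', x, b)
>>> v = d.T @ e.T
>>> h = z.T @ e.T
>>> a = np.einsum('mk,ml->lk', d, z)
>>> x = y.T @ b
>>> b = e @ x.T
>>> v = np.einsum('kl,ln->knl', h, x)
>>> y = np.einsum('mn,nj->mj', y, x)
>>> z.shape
(7, 3)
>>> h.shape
(3, 5)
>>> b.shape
(5, 5)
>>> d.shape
(7, 5)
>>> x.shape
(5, 7)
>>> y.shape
(3, 7)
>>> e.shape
(5, 7)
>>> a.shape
(3, 5)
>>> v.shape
(3, 7, 5)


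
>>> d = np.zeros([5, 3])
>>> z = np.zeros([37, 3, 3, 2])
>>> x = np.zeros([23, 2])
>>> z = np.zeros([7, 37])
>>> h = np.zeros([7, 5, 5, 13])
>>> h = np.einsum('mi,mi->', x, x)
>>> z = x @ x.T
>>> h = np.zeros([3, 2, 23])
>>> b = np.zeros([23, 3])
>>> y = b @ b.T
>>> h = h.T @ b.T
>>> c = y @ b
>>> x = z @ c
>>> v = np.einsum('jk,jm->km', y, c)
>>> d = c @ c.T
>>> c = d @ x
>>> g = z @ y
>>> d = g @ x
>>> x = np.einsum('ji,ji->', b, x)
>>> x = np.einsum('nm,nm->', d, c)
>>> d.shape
(23, 3)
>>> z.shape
(23, 23)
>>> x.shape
()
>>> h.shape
(23, 2, 23)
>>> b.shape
(23, 3)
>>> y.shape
(23, 23)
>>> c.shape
(23, 3)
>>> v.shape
(23, 3)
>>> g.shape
(23, 23)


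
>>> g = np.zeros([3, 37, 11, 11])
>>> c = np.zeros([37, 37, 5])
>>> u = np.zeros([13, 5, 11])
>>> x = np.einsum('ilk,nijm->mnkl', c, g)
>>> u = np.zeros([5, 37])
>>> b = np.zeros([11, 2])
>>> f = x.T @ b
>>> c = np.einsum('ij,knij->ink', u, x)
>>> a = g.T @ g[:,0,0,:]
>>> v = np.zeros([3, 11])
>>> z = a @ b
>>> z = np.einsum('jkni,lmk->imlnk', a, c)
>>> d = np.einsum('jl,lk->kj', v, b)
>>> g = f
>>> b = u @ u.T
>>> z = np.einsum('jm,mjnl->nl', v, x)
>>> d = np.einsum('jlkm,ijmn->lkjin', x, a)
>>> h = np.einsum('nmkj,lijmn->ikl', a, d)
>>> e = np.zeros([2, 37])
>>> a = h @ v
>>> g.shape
(37, 5, 3, 2)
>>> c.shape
(5, 3, 11)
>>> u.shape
(5, 37)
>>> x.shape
(11, 3, 5, 37)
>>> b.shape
(5, 5)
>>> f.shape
(37, 5, 3, 2)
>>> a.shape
(5, 37, 11)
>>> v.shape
(3, 11)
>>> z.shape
(5, 37)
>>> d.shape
(3, 5, 11, 11, 11)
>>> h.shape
(5, 37, 3)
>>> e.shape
(2, 37)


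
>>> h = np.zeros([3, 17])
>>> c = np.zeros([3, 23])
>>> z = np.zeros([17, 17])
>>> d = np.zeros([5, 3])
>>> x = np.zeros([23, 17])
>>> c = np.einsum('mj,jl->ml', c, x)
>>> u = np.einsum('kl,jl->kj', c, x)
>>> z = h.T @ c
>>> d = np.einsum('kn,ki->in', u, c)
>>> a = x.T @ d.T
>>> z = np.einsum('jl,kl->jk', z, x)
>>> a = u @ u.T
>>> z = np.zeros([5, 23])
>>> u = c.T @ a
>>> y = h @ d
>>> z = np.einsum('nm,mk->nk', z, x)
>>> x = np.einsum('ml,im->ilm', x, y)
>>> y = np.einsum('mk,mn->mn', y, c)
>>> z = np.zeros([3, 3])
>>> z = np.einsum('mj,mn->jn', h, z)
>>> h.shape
(3, 17)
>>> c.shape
(3, 17)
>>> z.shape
(17, 3)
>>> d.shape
(17, 23)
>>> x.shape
(3, 17, 23)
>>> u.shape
(17, 3)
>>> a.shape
(3, 3)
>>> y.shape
(3, 17)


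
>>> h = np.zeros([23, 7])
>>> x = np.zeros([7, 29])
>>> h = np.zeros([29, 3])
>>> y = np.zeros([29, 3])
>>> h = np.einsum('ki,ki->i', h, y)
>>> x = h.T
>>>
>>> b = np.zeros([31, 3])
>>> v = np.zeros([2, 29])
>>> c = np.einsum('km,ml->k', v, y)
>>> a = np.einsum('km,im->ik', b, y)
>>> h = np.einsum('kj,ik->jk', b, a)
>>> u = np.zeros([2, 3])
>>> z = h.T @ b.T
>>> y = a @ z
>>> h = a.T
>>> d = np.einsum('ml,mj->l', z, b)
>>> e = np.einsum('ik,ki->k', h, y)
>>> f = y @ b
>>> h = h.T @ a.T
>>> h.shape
(29, 29)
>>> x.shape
(3,)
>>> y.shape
(29, 31)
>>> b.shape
(31, 3)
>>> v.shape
(2, 29)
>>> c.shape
(2,)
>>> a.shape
(29, 31)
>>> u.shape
(2, 3)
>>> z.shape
(31, 31)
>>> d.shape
(31,)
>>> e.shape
(29,)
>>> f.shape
(29, 3)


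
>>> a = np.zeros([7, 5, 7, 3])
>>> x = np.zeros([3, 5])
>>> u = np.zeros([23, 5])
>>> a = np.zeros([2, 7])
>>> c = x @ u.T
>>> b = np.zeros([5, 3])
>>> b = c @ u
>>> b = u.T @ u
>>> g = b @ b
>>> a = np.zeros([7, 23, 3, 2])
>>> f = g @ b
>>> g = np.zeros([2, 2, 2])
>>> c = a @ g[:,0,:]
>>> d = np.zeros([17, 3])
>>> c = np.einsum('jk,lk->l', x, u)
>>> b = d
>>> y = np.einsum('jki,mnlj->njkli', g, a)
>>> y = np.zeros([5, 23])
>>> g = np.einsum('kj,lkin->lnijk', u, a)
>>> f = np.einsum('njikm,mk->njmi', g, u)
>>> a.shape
(7, 23, 3, 2)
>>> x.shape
(3, 5)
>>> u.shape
(23, 5)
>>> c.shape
(23,)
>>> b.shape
(17, 3)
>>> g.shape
(7, 2, 3, 5, 23)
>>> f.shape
(7, 2, 23, 3)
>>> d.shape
(17, 3)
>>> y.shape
(5, 23)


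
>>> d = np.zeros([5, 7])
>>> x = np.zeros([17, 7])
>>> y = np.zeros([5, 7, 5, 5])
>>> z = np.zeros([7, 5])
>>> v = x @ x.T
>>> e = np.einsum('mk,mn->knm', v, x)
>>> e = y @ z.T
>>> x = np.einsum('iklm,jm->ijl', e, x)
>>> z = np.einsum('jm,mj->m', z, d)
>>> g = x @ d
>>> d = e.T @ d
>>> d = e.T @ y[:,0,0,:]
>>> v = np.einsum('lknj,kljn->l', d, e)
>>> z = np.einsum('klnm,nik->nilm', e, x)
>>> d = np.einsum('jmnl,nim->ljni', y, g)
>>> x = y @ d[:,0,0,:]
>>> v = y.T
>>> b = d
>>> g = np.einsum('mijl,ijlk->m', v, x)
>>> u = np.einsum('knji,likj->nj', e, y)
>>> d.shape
(5, 5, 5, 17)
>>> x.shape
(5, 7, 5, 17)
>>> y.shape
(5, 7, 5, 5)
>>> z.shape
(5, 17, 7, 7)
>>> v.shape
(5, 5, 7, 5)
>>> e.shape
(5, 7, 5, 7)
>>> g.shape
(5,)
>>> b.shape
(5, 5, 5, 17)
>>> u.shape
(7, 5)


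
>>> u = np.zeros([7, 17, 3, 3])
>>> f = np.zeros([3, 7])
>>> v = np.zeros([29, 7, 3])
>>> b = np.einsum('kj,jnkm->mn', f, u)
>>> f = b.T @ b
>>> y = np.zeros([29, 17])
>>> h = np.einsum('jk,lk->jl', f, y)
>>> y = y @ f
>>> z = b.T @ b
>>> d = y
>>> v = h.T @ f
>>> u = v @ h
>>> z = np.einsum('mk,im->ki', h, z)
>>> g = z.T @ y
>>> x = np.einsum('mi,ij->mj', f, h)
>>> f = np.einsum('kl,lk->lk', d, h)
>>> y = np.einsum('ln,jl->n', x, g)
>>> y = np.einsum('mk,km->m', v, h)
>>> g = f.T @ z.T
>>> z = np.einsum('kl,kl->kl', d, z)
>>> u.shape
(29, 29)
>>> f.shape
(17, 29)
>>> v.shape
(29, 17)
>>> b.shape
(3, 17)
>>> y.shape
(29,)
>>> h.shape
(17, 29)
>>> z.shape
(29, 17)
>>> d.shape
(29, 17)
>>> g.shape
(29, 29)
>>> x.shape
(17, 29)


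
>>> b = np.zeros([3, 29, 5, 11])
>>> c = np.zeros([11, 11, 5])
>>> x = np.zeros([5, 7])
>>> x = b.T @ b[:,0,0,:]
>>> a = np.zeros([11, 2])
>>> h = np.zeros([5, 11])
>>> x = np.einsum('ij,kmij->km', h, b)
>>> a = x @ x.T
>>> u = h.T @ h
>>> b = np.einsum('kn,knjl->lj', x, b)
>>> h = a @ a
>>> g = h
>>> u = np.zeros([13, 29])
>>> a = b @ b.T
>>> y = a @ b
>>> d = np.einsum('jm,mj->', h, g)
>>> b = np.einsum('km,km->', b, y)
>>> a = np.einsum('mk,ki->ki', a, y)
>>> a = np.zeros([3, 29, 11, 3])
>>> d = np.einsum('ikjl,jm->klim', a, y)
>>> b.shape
()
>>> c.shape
(11, 11, 5)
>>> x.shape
(3, 29)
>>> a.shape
(3, 29, 11, 3)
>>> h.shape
(3, 3)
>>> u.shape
(13, 29)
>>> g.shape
(3, 3)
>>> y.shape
(11, 5)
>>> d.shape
(29, 3, 3, 5)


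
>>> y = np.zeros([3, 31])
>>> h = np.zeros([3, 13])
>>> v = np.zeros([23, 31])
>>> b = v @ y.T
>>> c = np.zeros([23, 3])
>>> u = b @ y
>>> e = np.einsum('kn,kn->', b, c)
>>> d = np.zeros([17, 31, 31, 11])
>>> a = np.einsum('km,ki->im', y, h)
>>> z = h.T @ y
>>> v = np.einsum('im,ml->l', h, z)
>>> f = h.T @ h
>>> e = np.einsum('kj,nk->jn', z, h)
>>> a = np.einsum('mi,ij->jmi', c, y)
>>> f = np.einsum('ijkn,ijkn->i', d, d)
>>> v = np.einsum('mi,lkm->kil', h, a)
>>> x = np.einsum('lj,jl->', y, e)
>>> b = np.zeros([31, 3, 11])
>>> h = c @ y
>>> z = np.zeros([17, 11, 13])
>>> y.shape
(3, 31)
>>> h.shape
(23, 31)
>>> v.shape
(23, 13, 31)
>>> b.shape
(31, 3, 11)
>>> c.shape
(23, 3)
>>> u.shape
(23, 31)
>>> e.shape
(31, 3)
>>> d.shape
(17, 31, 31, 11)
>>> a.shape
(31, 23, 3)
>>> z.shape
(17, 11, 13)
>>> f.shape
(17,)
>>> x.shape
()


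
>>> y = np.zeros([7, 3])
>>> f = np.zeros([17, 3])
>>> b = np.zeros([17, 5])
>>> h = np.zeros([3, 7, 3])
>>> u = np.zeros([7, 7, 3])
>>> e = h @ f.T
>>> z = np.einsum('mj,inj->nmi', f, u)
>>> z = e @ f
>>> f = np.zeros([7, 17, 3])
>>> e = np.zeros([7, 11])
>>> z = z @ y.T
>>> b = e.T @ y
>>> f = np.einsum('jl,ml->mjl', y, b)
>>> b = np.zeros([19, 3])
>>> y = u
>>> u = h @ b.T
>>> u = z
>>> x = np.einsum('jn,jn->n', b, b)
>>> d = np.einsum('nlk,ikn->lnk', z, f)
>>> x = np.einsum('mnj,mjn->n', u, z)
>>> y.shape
(7, 7, 3)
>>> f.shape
(11, 7, 3)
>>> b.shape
(19, 3)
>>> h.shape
(3, 7, 3)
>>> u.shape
(3, 7, 7)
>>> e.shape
(7, 11)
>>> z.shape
(3, 7, 7)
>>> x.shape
(7,)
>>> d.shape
(7, 3, 7)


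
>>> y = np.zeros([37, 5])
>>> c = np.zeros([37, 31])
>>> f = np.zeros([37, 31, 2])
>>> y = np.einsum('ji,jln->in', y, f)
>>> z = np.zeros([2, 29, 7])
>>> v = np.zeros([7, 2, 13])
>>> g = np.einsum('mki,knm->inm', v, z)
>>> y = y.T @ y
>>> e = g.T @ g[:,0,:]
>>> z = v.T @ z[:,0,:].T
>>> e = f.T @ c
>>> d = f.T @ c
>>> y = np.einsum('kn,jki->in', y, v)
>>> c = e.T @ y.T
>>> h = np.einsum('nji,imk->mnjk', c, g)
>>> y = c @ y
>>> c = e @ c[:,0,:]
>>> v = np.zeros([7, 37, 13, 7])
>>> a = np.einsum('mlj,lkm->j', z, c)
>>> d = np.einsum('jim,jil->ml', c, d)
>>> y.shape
(31, 31, 2)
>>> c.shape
(2, 31, 13)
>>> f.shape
(37, 31, 2)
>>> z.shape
(13, 2, 2)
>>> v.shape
(7, 37, 13, 7)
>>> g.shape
(13, 29, 7)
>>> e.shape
(2, 31, 31)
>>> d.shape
(13, 31)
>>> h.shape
(29, 31, 31, 7)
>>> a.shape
(2,)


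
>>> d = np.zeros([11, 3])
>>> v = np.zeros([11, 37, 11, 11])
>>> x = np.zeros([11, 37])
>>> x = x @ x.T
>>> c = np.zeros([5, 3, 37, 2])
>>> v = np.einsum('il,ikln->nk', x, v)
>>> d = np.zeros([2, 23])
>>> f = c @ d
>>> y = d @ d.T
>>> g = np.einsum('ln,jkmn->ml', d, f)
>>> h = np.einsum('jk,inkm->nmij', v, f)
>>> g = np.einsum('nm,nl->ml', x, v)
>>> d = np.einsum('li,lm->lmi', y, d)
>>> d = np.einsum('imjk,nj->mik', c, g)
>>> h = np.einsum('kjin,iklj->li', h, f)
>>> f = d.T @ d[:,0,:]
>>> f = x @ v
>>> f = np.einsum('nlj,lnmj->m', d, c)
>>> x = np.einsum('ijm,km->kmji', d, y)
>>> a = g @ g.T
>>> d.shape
(3, 5, 2)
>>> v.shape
(11, 37)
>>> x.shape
(2, 2, 5, 3)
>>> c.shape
(5, 3, 37, 2)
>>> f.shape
(37,)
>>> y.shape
(2, 2)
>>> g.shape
(11, 37)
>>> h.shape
(37, 5)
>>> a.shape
(11, 11)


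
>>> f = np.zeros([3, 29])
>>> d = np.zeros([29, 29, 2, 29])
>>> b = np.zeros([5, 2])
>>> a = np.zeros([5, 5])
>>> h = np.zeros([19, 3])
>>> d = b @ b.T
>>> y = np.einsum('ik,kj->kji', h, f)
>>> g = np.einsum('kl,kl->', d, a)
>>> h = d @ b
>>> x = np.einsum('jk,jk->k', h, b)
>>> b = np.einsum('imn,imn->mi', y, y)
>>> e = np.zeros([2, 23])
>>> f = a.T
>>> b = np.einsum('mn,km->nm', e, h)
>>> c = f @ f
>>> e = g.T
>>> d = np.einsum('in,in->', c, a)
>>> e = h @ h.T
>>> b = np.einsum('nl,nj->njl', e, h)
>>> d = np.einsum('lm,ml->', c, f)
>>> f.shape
(5, 5)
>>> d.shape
()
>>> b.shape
(5, 2, 5)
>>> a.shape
(5, 5)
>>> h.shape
(5, 2)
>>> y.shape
(3, 29, 19)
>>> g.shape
()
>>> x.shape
(2,)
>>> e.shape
(5, 5)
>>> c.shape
(5, 5)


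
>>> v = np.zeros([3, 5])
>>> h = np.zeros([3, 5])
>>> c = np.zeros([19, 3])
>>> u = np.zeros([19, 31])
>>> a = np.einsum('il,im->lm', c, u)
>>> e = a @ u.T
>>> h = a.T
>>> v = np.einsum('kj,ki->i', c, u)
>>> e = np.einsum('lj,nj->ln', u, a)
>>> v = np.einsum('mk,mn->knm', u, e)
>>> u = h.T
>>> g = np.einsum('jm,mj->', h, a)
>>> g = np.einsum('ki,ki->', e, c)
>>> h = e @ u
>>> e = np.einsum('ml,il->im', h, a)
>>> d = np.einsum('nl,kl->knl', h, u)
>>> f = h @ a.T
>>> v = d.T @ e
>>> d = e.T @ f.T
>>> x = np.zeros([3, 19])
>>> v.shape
(31, 19, 19)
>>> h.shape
(19, 31)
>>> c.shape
(19, 3)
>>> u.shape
(3, 31)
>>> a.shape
(3, 31)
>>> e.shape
(3, 19)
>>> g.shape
()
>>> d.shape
(19, 19)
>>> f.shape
(19, 3)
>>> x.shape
(3, 19)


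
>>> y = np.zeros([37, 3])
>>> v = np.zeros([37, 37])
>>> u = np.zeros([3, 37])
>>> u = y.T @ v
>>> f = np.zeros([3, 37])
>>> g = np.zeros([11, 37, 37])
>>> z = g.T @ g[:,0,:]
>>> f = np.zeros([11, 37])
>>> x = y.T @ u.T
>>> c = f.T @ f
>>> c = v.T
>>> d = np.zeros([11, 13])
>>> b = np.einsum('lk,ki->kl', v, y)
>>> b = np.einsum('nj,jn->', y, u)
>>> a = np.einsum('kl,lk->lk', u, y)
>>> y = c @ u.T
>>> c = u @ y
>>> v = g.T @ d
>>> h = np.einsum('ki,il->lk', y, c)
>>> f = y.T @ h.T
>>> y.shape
(37, 3)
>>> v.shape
(37, 37, 13)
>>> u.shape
(3, 37)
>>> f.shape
(3, 3)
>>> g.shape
(11, 37, 37)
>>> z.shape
(37, 37, 37)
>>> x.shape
(3, 3)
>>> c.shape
(3, 3)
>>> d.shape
(11, 13)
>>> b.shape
()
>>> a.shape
(37, 3)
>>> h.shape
(3, 37)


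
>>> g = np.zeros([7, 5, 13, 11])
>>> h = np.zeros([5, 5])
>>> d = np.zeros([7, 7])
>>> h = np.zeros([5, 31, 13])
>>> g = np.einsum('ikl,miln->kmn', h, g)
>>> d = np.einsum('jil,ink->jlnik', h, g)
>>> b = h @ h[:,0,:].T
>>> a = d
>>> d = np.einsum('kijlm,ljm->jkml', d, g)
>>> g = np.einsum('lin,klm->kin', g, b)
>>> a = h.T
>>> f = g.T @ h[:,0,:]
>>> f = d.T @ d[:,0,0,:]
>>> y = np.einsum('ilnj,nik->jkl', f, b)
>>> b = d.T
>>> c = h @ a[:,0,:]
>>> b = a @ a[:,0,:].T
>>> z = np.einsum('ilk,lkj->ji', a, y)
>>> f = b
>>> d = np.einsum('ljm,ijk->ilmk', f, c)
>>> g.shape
(5, 7, 11)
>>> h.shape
(5, 31, 13)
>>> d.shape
(5, 13, 13, 5)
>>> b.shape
(13, 31, 13)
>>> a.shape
(13, 31, 5)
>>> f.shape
(13, 31, 13)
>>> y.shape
(31, 5, 11)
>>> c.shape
(5, 31, 5)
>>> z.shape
(11, 13)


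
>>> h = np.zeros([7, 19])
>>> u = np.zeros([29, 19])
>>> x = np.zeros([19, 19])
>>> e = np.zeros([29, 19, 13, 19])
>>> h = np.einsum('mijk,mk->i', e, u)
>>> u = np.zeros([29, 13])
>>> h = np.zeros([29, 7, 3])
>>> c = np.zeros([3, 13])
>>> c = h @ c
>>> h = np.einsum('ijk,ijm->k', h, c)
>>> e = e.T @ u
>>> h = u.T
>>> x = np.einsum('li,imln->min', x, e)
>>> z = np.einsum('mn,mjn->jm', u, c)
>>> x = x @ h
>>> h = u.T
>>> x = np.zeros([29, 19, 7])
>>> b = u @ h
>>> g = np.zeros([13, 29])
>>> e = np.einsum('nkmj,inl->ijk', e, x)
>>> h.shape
(13, 29)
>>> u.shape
(29, 13)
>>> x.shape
(29, 19, 7)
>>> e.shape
(29, 13, 13)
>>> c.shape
(29, 7, 13)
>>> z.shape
(7, 29)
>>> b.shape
(29, 29)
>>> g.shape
(13, 29)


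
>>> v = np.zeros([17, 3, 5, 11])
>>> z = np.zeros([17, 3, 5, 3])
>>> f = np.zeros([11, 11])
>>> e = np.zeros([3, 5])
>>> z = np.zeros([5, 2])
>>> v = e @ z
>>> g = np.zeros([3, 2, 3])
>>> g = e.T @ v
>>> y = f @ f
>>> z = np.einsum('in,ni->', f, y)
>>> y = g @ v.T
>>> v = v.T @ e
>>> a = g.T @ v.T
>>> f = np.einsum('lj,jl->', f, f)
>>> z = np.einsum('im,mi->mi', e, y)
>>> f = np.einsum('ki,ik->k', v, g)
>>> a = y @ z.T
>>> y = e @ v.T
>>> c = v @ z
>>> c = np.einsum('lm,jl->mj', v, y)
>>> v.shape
(2, 5)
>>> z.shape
(5, 3)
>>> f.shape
(2,)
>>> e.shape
(3, 5)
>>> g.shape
(5, 2)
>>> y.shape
(3, 2)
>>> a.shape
(5, 5)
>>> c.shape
(5, 3)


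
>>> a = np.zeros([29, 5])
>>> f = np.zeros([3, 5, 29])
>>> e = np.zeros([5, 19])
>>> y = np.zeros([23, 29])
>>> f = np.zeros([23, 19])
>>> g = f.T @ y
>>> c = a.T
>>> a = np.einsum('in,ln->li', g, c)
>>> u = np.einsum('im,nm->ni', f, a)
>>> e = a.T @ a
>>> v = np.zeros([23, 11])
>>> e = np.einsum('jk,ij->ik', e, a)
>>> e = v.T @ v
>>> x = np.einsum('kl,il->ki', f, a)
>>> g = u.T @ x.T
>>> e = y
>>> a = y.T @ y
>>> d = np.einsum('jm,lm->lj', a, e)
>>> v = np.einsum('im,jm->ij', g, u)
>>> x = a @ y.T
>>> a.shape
(29, 29)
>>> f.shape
(23, 19)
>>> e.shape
(23, 29)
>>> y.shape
(23, 29)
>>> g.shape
(23, 23)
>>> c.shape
(5, 29)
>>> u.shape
(5, 23)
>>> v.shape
(23, 5)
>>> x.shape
(29, 23)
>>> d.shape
(23, 29)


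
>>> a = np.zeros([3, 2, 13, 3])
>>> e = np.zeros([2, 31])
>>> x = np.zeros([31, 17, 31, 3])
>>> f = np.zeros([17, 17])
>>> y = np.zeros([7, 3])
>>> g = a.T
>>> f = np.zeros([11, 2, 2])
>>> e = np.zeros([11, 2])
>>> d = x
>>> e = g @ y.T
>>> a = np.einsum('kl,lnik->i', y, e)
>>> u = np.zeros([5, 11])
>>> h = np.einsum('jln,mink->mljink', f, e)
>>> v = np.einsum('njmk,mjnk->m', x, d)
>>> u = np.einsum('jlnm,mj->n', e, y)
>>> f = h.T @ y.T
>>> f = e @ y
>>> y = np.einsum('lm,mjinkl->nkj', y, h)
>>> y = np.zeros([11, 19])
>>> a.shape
(2,)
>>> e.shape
(3, 13, 2, 7)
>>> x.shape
(31, 17, 31, 3)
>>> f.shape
(3, 13, 2, 3)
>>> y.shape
(11, 19)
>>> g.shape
(3, 13, 2, 3)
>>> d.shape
(31, 17, 31, 3)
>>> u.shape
(2,)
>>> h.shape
(3, 2, 11, 13, 2, 7)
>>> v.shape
(31,)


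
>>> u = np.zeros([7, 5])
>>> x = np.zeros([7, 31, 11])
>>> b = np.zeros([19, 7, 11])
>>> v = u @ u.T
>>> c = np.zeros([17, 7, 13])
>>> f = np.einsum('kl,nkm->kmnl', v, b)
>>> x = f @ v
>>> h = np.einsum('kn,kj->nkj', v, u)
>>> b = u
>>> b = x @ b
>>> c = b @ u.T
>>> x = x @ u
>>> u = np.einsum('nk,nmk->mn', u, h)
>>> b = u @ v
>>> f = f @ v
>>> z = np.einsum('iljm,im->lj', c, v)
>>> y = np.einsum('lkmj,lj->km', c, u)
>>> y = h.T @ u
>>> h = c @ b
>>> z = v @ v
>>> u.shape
(7, 7)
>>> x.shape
(7, 11, 19, 5)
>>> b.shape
(7, 7)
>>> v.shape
(7, 7)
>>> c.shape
(7, 11, 19, 7)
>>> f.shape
(7, 11, 19, 7)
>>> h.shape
(7, 11, 19, 7)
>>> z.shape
(7, 7)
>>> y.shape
(5, 7, 7)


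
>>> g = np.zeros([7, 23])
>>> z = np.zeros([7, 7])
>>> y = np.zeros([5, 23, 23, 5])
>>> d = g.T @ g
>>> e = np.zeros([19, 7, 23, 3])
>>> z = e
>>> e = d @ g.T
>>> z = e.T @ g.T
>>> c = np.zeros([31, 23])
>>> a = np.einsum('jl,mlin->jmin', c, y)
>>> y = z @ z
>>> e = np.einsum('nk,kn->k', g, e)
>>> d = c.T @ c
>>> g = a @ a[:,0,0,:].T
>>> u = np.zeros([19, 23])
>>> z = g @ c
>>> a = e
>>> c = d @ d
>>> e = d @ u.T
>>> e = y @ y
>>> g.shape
(31, 5, 23, 31)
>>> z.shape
(31, 5, 23, 23)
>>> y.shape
(7, 7)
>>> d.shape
(23, 23)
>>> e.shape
(7, 7)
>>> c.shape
(23, 23)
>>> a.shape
(23,)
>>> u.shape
(19, 23)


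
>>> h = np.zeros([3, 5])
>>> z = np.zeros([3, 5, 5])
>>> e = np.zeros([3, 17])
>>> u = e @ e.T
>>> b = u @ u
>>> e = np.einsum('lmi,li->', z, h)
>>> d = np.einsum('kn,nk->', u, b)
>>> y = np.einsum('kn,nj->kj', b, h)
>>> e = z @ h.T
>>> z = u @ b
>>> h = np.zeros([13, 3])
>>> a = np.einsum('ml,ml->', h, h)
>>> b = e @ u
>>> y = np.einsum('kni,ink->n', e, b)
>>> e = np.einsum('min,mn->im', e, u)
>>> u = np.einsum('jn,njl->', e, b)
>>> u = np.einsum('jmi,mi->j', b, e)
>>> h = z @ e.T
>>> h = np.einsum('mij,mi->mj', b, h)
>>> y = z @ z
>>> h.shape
(3, 3)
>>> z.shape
(3, 3)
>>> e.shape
(5, 3)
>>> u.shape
(3,)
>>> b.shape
(3, 5, 3)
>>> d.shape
()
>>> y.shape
(3, 3)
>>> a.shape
()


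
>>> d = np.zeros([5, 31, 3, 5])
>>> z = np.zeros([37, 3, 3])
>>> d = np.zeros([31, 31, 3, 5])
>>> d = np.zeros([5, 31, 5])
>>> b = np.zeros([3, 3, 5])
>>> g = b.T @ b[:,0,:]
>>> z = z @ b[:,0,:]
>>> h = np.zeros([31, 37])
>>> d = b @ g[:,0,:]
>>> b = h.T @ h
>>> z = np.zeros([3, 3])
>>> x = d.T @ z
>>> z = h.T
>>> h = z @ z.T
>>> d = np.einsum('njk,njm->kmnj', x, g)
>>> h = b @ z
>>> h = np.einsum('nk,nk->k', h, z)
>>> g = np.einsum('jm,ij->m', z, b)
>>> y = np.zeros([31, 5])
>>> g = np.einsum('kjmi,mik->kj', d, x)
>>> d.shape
(3, 5, 5, 3)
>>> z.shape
(37, 31)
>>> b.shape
(37, 37)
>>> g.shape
(3, 5)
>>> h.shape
(31,)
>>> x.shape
(5, 3, 3)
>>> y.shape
(31, 5)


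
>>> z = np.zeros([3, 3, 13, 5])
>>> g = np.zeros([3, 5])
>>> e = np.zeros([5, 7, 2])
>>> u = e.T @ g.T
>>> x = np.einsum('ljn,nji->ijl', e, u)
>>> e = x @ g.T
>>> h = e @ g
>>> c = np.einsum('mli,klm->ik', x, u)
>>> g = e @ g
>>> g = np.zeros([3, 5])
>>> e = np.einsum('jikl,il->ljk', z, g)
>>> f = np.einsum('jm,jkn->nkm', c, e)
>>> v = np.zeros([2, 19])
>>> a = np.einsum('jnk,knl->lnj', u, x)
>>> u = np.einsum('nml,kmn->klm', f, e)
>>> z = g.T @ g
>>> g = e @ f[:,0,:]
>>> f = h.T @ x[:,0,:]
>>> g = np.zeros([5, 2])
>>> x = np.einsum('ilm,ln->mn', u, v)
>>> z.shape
(5, 5)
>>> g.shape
(5, 2)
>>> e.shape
(5, 3, 13)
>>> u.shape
(5, 2, 3)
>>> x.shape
(3, 19)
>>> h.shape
(3, 7, 5)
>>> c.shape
(5, 2)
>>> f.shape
(5, 7, 5)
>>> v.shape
(2, 19)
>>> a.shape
(5, 7, 2)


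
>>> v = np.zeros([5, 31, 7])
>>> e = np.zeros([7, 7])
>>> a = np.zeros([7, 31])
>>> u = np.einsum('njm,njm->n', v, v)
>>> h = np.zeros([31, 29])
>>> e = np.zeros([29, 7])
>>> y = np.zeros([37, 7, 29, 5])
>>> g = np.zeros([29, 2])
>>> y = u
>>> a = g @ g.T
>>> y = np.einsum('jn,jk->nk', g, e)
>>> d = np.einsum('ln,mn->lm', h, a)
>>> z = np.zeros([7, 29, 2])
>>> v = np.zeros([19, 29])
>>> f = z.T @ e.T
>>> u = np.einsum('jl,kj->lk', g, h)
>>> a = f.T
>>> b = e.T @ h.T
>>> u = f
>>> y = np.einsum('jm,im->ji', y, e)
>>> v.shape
(19, 29)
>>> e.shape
(29, 7)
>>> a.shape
(29, 29, 2)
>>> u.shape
(2, 29, 29)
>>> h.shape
(31, 29)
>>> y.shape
(2, 29)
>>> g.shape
(29, 2)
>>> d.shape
(31, 29)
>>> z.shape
(7, 29, 2)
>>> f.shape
(2, 29, 29)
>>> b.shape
(7, 31)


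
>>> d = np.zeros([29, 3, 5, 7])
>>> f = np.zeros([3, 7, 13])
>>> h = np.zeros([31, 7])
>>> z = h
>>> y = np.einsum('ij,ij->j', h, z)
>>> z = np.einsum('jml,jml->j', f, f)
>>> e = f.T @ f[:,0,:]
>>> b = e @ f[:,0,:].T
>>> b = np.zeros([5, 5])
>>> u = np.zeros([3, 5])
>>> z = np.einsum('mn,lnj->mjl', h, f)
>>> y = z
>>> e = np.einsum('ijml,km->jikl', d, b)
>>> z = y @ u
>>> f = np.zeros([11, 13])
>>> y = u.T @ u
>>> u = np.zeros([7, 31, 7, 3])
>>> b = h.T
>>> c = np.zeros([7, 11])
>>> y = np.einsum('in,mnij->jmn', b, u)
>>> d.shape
(29, 3, 5, 7)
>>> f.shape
(11, 13)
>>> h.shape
(31, 7)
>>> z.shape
(31, 13, 5)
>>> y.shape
(3, 7, 31)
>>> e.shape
(3, 29, 5, 7)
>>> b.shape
(7, 31)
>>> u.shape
(7, 31, 7, 3)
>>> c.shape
(7, 11)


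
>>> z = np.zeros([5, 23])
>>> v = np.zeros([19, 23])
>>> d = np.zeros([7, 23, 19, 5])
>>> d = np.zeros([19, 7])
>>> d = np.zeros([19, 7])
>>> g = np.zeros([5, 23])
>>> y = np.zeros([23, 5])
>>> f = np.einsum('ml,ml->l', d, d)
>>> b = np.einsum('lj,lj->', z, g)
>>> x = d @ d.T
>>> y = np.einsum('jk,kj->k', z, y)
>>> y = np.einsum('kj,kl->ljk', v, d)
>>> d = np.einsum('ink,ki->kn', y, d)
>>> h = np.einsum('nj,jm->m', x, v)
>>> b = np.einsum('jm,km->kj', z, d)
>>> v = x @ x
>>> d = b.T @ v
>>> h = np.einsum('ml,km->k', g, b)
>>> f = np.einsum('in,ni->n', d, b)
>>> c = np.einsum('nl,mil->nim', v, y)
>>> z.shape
(5, 23)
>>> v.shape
(19, 19)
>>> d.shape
(5, 19)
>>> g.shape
(5, 23)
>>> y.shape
(7, 23, 19)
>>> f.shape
(19,)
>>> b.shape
(19, 5)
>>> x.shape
(19, 19)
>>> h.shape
(19,)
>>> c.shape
(19, 23, 7)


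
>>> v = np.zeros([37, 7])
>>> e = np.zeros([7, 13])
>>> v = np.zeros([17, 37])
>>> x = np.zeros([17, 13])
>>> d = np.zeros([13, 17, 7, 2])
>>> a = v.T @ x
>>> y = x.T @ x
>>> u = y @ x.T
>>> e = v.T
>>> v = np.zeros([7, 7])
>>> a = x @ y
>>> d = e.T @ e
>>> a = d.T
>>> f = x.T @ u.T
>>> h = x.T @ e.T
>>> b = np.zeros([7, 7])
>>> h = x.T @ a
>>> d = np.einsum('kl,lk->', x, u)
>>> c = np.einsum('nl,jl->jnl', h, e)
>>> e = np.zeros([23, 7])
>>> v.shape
(7, 7)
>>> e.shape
(23, 7)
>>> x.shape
(17, 13)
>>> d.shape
()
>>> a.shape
(17, 17)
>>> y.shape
(13, 13)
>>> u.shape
(13, 17)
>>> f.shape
(13, 13)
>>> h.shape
(13, 17)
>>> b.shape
(7, 7)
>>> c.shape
(37, 13, 17)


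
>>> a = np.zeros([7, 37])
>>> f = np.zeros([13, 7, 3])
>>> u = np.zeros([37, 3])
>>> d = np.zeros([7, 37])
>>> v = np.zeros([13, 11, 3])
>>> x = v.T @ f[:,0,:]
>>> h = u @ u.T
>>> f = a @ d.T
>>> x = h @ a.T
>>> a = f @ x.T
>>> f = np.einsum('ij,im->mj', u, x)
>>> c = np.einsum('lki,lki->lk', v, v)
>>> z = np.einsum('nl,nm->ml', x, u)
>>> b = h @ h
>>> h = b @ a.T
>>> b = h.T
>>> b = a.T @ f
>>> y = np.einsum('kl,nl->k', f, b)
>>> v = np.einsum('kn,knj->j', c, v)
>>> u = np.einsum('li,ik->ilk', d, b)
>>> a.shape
(7, 37)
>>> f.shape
(7, 3)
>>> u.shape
(37, 7, 3)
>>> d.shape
(7, 37)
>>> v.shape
(3,)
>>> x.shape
(37, 7)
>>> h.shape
(37, 7)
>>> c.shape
(13, 11)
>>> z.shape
(3, 7)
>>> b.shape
(37, 3)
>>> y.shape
(7,)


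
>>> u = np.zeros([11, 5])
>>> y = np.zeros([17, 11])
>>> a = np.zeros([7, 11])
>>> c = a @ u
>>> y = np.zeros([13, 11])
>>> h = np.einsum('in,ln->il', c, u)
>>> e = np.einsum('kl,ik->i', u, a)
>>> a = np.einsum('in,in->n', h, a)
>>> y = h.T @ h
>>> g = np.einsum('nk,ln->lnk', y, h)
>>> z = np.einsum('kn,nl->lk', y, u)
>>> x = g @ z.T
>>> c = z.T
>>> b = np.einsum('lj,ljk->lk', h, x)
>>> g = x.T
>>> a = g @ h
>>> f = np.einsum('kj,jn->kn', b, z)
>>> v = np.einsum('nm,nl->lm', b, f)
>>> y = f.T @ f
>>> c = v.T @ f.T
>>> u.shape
(11, 5)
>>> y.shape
(11, 11)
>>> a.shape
(5, 11, 11)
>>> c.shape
(5, 7)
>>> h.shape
(7, 11)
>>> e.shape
(7,)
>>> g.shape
(5, 11, 7)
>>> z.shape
(5, 11)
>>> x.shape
(7, 11, 5)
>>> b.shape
(7, 5)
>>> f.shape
(7, 11)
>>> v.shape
(11, 5)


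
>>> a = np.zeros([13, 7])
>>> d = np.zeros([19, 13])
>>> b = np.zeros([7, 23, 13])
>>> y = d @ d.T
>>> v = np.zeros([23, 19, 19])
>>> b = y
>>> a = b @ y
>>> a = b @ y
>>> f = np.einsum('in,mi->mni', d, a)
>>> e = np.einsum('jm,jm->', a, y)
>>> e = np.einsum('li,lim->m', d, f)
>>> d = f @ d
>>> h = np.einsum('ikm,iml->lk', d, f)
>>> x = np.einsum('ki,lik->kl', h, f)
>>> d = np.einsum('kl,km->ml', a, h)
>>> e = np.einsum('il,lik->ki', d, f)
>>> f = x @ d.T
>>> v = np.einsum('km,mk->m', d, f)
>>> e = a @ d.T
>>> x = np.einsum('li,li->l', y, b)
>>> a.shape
(19, 19)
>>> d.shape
(13, 19)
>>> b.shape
(19, 19)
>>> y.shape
(19, 19)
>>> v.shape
(19,)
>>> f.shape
(19, 13)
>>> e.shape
(19, 13)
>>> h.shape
(19, 13)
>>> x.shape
(19,)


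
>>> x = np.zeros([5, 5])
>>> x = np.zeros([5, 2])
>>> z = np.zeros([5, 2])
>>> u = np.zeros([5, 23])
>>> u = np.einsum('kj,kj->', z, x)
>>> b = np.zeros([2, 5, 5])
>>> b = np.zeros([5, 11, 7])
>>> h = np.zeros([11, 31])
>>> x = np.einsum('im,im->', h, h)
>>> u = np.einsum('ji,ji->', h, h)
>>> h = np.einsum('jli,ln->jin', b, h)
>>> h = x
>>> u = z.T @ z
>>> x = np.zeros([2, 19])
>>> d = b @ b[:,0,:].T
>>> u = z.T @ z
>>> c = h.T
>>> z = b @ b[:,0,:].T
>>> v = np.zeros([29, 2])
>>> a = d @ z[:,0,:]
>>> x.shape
(2, 19)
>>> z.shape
(5, 11, 5)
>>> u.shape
(2, 2)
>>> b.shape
(5, 11, 7)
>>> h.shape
()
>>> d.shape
(5, 11, 5)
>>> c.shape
()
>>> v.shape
(29, 2)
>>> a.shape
(5, 11, 5)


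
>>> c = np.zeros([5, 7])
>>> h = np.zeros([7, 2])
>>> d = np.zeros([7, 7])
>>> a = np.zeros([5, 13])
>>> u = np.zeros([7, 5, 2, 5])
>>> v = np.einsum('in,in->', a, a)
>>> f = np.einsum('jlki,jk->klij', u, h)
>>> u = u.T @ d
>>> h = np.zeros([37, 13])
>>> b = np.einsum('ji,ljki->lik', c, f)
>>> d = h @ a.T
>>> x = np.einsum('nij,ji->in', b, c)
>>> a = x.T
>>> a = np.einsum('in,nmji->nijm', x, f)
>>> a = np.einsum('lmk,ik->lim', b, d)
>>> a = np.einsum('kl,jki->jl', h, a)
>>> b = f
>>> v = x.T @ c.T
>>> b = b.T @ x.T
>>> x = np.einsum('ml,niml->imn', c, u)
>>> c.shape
(5, 7)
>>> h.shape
(37, 13)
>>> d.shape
(37, 5)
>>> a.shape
(2, 13)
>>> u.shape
(5, 2, 5, 7)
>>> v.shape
(2, 5)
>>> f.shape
(2, 5, 5, 7)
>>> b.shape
(7, 5, 5, 7)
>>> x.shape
(2, 5, 5)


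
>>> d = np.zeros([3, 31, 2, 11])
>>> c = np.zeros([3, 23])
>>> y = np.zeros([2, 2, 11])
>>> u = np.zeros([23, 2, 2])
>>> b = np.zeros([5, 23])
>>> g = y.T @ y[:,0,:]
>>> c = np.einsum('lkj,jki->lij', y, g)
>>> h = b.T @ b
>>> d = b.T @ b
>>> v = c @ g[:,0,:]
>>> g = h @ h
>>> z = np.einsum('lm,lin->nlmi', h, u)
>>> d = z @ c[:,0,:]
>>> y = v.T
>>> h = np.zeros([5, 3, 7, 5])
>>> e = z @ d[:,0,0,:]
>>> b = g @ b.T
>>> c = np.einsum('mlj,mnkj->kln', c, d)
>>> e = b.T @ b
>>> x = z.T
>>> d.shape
(2, 23, 23, 11)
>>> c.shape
(23, 11, 23)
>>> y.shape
(11, 11, 2)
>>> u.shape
(23, 2, 2)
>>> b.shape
(23, 5)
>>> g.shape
(23, 23)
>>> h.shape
(5, 3, 7, 5)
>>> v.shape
(2, 11, 11)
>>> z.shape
(2, 23, 23, 2)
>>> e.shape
(5, 5)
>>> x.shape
(2, 23, 23, 2)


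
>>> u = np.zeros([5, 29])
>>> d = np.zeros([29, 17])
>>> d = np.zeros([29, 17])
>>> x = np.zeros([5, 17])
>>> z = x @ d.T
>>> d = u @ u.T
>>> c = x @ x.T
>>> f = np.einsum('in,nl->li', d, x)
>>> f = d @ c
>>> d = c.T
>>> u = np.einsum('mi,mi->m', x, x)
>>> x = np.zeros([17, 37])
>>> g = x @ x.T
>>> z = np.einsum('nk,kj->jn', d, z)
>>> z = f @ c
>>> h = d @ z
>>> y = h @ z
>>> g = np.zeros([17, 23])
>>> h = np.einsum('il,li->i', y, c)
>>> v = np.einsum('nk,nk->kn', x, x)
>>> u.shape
(5,)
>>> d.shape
(5, 5)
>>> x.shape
(17, 37)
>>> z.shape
(5, 5)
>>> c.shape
(5, 5)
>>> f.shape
(5, 5)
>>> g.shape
(17, 23)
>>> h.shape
(5,)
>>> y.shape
(5, 5)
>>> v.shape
(37, 17)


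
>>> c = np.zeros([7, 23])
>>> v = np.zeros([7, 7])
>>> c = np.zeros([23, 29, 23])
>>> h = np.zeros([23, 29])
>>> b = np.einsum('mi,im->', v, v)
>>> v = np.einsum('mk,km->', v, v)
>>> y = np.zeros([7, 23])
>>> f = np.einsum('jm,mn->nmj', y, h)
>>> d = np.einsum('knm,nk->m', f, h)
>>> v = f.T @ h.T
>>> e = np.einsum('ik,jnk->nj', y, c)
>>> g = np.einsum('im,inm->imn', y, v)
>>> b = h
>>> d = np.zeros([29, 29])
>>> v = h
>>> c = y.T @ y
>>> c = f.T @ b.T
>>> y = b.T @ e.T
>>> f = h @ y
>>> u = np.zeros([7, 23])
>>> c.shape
(7, 23, 23)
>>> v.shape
(23, 29)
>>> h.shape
(23, 29)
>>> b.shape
(23, 29)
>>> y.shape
(29, 29)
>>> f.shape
(23, 29)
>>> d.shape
(29, 29)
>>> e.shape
(29, 23)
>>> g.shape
(7, 23, 23)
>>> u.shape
(7, 23)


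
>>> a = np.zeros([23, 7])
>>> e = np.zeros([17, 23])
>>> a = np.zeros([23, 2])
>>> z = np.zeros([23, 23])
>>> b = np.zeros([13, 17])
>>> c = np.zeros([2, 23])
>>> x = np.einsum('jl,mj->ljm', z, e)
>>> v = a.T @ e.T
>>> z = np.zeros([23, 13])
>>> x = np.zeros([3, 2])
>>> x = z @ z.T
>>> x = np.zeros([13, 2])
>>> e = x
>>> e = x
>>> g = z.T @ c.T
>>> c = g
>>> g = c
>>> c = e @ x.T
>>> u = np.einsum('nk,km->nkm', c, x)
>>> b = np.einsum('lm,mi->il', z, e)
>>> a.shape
(23, 2)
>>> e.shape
(13, 2)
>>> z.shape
(23, 13)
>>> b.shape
(2, 23)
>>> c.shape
(13, 13)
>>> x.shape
(13, 2)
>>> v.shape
(2, 17)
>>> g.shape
(13, 2)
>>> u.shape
(13, 13, 2)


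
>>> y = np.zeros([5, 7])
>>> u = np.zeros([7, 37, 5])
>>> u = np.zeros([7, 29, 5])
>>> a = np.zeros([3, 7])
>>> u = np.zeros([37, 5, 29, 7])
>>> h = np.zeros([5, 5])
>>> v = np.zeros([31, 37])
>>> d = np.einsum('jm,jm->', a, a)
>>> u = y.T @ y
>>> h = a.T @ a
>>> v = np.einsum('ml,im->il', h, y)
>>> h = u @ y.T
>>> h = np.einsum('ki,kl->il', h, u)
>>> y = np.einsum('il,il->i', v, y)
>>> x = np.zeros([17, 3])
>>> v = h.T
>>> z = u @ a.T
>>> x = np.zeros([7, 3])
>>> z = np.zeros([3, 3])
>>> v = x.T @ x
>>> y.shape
(5,)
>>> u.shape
(7, 7)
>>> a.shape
(3, 7)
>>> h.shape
(5, 7)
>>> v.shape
(3, 3)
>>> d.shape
()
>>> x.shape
(7, 3)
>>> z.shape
(3, 3)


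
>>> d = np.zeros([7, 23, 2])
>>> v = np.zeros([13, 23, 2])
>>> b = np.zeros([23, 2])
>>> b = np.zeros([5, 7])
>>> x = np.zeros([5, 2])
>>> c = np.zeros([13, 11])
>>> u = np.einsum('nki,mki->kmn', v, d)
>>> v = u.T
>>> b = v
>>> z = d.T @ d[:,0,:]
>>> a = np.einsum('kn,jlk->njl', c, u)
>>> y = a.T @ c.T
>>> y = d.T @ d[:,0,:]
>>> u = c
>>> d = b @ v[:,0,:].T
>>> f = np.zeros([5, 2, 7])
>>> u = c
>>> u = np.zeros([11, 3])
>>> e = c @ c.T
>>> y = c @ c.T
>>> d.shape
(13, 7, 13)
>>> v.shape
(13, 7, 23)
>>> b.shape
(13, 7, 23)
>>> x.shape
(5, 2)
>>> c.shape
(13, 11)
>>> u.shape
(11, 3)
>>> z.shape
(2, 23, 2)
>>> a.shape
(11, 23, 7)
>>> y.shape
(13, 13)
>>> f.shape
(5, 2, 7)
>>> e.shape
(13, 13)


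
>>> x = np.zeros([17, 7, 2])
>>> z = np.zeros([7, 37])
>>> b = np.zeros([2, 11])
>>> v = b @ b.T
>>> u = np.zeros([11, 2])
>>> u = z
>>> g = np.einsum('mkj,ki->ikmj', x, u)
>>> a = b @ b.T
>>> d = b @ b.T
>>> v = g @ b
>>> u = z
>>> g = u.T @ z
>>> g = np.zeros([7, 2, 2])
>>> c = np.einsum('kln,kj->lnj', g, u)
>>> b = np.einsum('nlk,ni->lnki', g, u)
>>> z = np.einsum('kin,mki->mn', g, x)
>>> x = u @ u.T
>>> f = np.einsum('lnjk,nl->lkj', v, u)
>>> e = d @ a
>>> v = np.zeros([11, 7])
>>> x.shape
(7, 7)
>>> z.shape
(17, 2)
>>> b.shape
(2, 7, 2, 37)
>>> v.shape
(11, 7)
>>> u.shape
(7, 37)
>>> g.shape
(7, 2, 2)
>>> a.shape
(2, 2)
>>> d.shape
(2, 2)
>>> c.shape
(2, 2, 37)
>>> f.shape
(37, 11, 17)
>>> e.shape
(2, 2)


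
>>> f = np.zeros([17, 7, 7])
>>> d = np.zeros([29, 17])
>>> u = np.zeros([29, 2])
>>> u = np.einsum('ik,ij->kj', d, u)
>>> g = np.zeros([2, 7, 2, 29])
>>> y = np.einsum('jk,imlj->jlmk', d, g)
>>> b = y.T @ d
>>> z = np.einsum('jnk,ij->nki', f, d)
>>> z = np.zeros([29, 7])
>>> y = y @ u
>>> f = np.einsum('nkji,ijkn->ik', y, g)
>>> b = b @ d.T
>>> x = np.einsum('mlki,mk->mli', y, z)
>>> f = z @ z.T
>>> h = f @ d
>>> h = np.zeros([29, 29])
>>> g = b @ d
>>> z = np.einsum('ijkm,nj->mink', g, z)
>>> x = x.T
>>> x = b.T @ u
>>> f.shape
(29, 29)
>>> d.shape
(29, 17)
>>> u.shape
(17, 2)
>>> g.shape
(17, 7, 2, 17)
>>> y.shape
(29, 2, 7, 2)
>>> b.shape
(17, 7, 2, 29)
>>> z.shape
(17, 17, 29, 2)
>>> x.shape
(29, 2, 7, 2)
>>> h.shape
(29, 29)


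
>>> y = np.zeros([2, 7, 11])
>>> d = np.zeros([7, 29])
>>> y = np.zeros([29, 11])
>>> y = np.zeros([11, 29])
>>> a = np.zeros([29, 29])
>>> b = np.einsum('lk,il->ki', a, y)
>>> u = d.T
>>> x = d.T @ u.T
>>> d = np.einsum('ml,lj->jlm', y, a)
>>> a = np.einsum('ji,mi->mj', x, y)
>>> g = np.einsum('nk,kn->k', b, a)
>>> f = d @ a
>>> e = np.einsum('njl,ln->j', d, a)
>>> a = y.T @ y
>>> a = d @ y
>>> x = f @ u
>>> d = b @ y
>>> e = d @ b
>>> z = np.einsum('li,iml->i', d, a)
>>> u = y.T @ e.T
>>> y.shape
(11, 29)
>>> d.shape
(29, 29)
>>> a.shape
(29, 29, 29)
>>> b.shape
(29, 11)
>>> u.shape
(29, 29)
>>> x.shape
(29, 29, 7)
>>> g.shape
(11,)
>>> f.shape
(29, 29, 29)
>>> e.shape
(29, 11)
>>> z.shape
(29,)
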